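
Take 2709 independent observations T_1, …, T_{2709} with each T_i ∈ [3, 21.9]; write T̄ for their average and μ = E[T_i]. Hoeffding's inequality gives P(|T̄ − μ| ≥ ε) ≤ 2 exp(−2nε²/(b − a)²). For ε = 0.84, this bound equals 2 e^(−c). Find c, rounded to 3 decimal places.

10.702

c = 2nε²/(b − a)² = 2·2709·0.84² / 18.9² = 10.7022.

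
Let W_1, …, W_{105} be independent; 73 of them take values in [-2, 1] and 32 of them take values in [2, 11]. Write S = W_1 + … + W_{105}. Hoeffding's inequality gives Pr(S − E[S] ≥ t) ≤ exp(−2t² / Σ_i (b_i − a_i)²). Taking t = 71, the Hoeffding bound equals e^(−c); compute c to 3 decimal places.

Σ(b_i − a_i)² = 73·3² + 32·9² = 3249.
c = 2t² / 3249 = 2·71² / 3249 = 3.1031.

3.103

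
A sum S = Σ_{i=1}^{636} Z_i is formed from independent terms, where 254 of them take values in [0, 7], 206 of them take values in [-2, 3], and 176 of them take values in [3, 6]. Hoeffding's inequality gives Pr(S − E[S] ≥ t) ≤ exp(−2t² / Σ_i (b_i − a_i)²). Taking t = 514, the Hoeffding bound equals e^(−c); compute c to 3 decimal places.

27.549

Σ(b_i − a_i)² = 254·7² + 206·5² + 176·3² = 19180.
c = 2t² / 19180 = 2·514² / 19180 = 27.5491.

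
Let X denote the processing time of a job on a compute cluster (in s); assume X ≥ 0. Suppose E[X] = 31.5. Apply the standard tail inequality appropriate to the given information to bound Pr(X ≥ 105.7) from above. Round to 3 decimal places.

Only the mean of a non-negative variable is known, so Markov's inequality is the applicable tail bound.
Markov's inequality: for a non-negative random variable, Pr(X ≥ a) ≤ E[X]/a.
Here E[X] = 31.5 and a = 105.7, so the bound is 31.5/105.7 = 0.2980.

0.298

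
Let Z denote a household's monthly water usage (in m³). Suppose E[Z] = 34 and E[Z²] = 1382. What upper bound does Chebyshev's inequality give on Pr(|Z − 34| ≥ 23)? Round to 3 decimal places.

0.427

Var(Z) = E[Z²] − (E[Z])² = 1382 − 1156 = 226.
Chebyshev's inequality: Pr(|Z − μ| ≥ t) ≤ Var(Z)/t² = 226/529 = 0.4272.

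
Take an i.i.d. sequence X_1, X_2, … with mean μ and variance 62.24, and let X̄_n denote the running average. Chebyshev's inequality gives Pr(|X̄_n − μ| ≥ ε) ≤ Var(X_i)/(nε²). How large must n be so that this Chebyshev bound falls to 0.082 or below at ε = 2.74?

Require 62.24/(n·2.74²) ≤ 0.082, i.e. n ≥ 62.24/(0.082·2.74²) = 101.101.
The smallest integer n is 102.

102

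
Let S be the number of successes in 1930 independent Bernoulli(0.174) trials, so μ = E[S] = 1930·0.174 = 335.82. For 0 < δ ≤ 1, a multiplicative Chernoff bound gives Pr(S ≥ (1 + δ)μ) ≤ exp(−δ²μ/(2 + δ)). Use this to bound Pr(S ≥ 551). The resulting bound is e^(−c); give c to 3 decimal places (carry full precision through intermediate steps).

Write 551 = (1 + δ)μ, so δ = 551/335.82 − 1 = 0.6407599…
Then the exponent is δ²μ/(2 + δ) = (551 − μ)² / (μ·(2 + δ)) = 52.211759.

52.212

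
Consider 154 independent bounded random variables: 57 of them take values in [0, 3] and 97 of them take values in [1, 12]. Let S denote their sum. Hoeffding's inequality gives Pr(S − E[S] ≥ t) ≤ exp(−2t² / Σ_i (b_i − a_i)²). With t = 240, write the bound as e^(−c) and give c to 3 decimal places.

9.404

Σ(b_i − a_i)² = 57·3² + 97·11² = 12250.
c = 2t² / 12250 = 2·240² / 12250 = 9.4041.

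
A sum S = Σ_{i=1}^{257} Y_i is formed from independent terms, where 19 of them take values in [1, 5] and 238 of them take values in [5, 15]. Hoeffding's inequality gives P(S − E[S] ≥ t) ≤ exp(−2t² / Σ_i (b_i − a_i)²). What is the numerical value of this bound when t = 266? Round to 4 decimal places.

0.0028

Σ(b_i − a_i)² = 19·4² + 238·10² = 24104.
Exponent = 2·266² / 24104 = 5.87089.
Bound = exp(−5.87089) = 0.00282.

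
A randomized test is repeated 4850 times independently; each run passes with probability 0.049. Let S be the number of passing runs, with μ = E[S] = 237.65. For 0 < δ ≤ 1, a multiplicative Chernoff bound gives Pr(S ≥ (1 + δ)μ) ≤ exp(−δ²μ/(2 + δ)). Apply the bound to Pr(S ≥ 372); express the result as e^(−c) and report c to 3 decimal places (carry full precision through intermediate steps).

29.607

Write 372 = (1 + δ)μ, so δ = 372/237.65 − 1 = 0.5653272…
Then the exponent is δ²μ/(2 + δ) = (372 − μ)² / (μ·(2 + δ)) = 29.607025.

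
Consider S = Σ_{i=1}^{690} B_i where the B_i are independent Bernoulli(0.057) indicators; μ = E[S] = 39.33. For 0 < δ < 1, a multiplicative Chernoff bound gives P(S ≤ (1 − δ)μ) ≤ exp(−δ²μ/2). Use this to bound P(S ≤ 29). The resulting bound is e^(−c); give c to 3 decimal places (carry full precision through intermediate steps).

1.357

Write 29 = (1 − δ)μ, so δ = 1 − 29/39.33 = 0.2626494…
Then the exponent is δ²μ/2 = (μ − 29)²/(2μ) = 1.356584.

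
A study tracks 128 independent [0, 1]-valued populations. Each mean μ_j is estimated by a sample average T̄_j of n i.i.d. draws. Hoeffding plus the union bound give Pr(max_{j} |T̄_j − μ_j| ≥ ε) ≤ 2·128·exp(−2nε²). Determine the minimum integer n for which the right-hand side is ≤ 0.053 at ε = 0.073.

796

Need 2·128·exp(−2nε²) ≤ 0.053, i.e. exp(−2nε²) ≤ 0.053/256.
So 2nε² ≥ ln(256/0.053) = 8.482641.
Hence n ≥ 8.482641/(2·0.073²) = 795.894.
The smallest integer n is 796.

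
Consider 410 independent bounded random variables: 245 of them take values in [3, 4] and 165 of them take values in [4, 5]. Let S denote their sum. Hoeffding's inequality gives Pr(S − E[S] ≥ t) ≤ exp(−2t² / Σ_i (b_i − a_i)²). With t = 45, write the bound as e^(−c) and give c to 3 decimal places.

Σ(b_i − a_i)² = 245·1² + 165·1² = 410.
c = 2t² / 410 = 2·45² / 410 = 9.8780.

9.878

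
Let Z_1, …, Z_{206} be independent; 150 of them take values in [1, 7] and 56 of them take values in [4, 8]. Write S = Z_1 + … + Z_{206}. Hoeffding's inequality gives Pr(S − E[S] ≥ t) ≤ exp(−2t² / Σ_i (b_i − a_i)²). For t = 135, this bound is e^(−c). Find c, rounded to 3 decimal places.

Σ(b_i − a_i)² = 150·6² + 56·4² = 6296.
c = 2t² / 6296 = 2·135² / 6296 = 5.7894.

5.789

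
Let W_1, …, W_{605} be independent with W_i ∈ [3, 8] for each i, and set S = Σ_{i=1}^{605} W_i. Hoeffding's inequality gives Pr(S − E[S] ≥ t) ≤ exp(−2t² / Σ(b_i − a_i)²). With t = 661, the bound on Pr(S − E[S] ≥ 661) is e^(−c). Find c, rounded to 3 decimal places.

57.775

Σ(b_i − a_i)² = 605·(5)² = 15125.
c = 2t²/15125 = 2·661²/15125 = 57.7747.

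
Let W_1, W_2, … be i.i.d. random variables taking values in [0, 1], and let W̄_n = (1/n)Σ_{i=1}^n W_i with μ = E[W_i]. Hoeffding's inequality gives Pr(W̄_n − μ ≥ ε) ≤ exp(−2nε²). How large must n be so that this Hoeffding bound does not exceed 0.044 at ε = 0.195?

42

Require exp(−2nε²) ≤ 0.044, i.e. 2nε² ≥ ln(1/0.044) = 3.123566.
So n ≥ 3.123566 / (2·0.195²) = 41.073.
The smallest integer n is 42.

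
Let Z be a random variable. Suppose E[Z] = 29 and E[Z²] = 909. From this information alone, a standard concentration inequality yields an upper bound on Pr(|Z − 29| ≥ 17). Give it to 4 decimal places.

0.2353

The first two moments determine the variance, so Chebyshev's inequality is the sharpest standard bound available.
Var(Z) = E[Z²] − (E[Z])² = 909 − 841 = 68.
Chebyshev's inequality: Pr(|Z − μ| ≥ t) ≤ Var(Z)/t² = 68/289 = 0.2353.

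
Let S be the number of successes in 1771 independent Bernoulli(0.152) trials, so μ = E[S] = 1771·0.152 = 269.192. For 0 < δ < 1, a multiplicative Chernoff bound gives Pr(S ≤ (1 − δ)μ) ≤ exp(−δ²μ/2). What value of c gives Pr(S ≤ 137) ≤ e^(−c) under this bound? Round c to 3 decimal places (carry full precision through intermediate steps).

Write 137 = (1 − δ)μ, so δ = 1 − 137/269.192 = 0.4910696…
Then the exponent is δ²μ/2 = (μ − 137)²/(2μ) = 32.457734.

32.458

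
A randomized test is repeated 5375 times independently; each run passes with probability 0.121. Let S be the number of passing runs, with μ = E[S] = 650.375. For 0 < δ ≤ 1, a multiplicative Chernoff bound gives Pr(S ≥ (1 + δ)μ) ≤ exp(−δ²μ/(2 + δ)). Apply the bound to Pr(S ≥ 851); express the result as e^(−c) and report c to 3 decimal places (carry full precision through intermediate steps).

26.809

Write 851 = (1 + δ)μ, so δ = 851/650.375 − 1 = 0.3084759…
Then the exponent is δ²μ/(2 + δ) = (851 − μ)² / (μ·(2 + δ)) = 26.809019.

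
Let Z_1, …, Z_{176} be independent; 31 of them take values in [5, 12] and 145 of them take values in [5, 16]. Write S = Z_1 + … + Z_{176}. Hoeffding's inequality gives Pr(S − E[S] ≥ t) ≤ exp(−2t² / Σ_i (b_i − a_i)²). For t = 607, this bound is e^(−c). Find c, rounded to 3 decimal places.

38.654

Σ(b_i − a_i)² = 31·7² + 145·11² = 19064.
c = 2t² / 19064 = 2·607² / 19064 = 38.6539.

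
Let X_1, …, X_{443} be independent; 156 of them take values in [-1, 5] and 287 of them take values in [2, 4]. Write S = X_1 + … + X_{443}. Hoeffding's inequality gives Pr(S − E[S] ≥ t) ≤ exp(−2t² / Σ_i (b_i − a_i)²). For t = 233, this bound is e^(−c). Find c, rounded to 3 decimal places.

Σ(b_i − a_i)² = 156·6² + 287·2² = 6764.
c = 2t² / 6764 = 2·233² / 6764 = 16.0523.

16.052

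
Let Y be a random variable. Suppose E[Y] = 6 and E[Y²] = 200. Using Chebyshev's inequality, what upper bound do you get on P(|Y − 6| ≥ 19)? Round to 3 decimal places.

0.454

Var(Y) = E[Y²] − (E[Y])² = 200 − 36 = 164.
Chebyshev's inequality: P(|Y − μ| ≥ t) ≤ Var(Y)/t² = 164/361 = 0.4543.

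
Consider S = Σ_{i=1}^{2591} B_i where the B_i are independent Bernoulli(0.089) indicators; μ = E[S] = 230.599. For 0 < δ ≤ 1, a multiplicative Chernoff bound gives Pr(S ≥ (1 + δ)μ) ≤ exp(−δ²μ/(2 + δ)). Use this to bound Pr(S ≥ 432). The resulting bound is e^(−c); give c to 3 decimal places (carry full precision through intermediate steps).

Write 432 = (1 + δ)μ, so δ = 432/230.599 − 1 = 0.8733819…
Then the exponent is δ²μ/(2 + δ) = (432 − μ)² / (μ·(2 + δ)) = 61.217060.

61.217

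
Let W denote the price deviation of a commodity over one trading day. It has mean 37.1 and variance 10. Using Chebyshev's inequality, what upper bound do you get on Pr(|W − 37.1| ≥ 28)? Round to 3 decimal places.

0.013

Chebyshev: Pr(|W − μ| ≥ t) ≤ Var(W)/t².
Bound = 10 / 784 = 0.0128.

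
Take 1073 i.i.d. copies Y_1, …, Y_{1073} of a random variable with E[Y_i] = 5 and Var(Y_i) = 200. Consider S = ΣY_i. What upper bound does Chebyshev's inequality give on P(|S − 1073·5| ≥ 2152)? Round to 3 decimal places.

Var(S) = n·Var(Y_i) = 1073·200 = 214600.
Chebyshev: P(|S − 1073·5| ≥ 2152) ≤ Var(S)/2152² = 214600/4631104 = 0.0463.

0.046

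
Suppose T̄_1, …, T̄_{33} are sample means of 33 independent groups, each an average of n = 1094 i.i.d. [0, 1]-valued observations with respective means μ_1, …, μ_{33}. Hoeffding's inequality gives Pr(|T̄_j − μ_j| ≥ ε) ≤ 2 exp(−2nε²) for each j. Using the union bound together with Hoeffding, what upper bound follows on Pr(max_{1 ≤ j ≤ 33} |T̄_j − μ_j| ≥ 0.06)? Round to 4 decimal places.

Per-experiment Hoeffding bound: 2·exp(−2·1094·0.06²) = 2·exp(−7.87680) = 0.00075889.
Union bound over 33 events: 33·0.00075889 = 0.02504.

0.0250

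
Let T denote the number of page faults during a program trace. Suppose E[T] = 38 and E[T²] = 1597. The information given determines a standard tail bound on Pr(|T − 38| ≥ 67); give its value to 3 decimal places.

The first two moments determine the variance, so Chebyshev's inequality is the sharpest standard bound available.
Var(T) = E[T²] − (E[T])² = 1597 − 1444 = 153.
Chebyshev's inequality: Pr(|T − μ| ≥ t) ≤ Var(T)/t² = 153/4489 = 0.0341.

0.034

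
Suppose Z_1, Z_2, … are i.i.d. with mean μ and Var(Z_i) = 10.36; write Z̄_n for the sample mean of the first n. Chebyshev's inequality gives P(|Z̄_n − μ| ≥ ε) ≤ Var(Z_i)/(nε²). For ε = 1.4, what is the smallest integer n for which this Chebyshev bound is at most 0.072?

Require 10.36/(n·1.4²) ≤ 0.072, i.e. n ≥ 10.36/(0.072·1.4²) = 73.413.
The smallest integer n is 74.

74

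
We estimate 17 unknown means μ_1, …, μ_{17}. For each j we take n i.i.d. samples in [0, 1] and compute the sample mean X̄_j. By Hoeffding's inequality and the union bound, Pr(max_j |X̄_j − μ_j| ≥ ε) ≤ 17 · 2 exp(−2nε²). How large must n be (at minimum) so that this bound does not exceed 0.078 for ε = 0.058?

Need 2·17·exp(−2nε²) ≤ 0.078, i.e. exp(−2nε²) ≤ 0.078/34.
So 2nε² ≥ ln(34/0.078) = 6.077407.
Hence n ≥ 6.077407/(2·0.058²) = 903.301.
The smallest integer n is 904.

904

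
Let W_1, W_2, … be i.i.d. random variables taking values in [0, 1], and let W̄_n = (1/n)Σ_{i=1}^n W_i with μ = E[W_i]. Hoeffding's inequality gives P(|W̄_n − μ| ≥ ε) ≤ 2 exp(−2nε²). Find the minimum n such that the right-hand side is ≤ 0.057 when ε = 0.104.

Require 2·exp(−2nε²) ≤ 0.057, i.e. 2nε² ≥ ln(2/0.057) = 3.557851.
So n ≥ 3.557851 / (2·0.104²) = 164.472.
The smallest integer n is 165.

165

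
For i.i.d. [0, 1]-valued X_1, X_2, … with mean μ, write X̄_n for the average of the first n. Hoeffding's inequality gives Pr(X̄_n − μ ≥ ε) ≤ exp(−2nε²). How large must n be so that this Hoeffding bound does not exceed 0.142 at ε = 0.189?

Require exp(−2nε²) ≤ 0.142, i.e. 2nε² ≥ ln(1/0.142) = 1.951928.
So n ≥ 1.951928 / (2·0.189²) = 27.322.
The smallest integer n is 28.

28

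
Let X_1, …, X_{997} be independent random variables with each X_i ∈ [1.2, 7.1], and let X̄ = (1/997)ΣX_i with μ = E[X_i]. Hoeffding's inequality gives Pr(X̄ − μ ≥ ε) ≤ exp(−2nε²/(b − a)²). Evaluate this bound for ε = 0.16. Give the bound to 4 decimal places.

Exponent: 2nε²/(b − a)² = 2·997·0.16² / 5.9² = 1.46643.
Bound = exp(−1.46643) = 0.23075.

0.2307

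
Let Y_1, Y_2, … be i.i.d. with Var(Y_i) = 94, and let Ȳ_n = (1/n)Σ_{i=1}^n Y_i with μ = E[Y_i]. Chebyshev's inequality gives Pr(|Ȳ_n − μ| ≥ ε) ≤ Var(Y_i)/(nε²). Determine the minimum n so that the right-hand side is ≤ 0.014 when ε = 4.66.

310

Require 94/(n·4.66²) ≤ 0.014, i.e. n ≥ 94/(0.014·4.66²) = 309.192.
The smallest integer n is 310.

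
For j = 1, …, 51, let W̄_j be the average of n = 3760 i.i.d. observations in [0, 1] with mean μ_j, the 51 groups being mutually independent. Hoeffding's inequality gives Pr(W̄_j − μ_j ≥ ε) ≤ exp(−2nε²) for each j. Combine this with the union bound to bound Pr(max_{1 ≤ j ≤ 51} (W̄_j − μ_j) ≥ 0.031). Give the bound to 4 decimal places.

0.0371

Per-experiment Hoeffding bound: exp(−2·3760·0.031²) = exp(−7.22672) = 0.0007269.
Union bound over 51 events: 51·0.0007269 = 0.03707.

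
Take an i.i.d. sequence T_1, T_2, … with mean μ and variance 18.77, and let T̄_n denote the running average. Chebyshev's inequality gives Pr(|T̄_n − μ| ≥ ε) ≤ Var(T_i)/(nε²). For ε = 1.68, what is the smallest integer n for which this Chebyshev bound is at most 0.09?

Require 18.77/(n·1.68²) ≤ 0.09, i.e. n ≥ 18.77/(0.09·1.68²) = 73.893.
The smallest integer n is 74.

74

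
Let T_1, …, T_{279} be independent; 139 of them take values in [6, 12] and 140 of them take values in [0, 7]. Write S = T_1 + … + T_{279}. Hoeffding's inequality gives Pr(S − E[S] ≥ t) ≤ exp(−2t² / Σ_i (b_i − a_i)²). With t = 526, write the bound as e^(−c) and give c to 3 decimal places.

46.641

Σ(b_i − a_i)² = 139·6² + 140·7² = 11864.
c = 2t² / 11864 = 2·526² / 11864 = 46.6413.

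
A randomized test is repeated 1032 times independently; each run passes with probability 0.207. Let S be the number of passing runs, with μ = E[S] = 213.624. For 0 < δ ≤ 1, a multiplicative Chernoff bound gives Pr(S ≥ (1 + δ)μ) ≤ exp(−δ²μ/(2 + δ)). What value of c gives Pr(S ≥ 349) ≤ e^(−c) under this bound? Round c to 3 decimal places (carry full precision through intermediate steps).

Write 349 = (1 + δ)μ, so δ = 349/213.624 − 1 = 0.6337116…
Then the exponent is δ²μ/(2 + δ) = (349 − μ)² / (μ·(2 + δ)) = 32.573551.

32.574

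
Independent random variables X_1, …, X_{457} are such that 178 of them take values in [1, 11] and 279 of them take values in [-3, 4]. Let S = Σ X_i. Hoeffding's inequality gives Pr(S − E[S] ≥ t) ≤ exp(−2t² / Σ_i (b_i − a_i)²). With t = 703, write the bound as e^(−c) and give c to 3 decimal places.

31.407

Σ(b_i − a_i)² = 178·10² + 279·7² = 31471.
c = 2t² / 31471 = 2·703² / 31471 = 31.4073.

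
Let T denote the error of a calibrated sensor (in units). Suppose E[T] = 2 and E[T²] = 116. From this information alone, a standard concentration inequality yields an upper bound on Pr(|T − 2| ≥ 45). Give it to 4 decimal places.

0.0553

The first two moments determine the variance, so Chebyshev's inequality is the sharpest standard bound available.
Var(T) = E[T²] − (E[T])² = 116 − 4 = 112.
Chebyshev's inequality: Pr(|T − μ| ≥ t) ≤ Var(T)/t² = 112/2025 = 0.0553.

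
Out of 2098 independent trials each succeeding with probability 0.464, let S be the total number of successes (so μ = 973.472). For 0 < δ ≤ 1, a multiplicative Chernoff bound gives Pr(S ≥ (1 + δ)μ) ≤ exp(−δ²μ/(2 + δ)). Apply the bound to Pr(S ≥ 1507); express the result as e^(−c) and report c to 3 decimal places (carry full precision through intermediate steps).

114.757

Write 1507 = (1 + δ)μ, so δ = 1507/973.472 − 1 = 0.5480671…
Then the exponent is δ²μ/(2 + δ) = (1507 − μ)² / (μ·(2 + δ)) = 114.757242.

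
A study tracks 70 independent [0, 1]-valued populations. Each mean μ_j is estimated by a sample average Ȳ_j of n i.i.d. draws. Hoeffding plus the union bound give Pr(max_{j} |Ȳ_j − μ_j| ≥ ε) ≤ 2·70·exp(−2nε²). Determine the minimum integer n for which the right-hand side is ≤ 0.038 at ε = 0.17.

143

Need 2·70·exp(−2nε²) ≤ 0.038, i.e. exp(−2nε²) ≤ 0.038/140.
So 2nε² ≥ ln(140/0.038) = 8.211812.
Hence n ≥ 8.211812/(2·0.17²) = 142.073.
The smallest integer n is 143.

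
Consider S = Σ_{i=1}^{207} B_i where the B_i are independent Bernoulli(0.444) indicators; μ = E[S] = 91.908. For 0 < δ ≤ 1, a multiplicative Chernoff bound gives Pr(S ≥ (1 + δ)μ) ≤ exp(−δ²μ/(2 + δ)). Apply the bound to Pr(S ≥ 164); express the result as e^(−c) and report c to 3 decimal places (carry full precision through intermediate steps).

20.309

Write 164 = (1 + δ)μ, so δ = 164/91.908 − 1 = 0.7843931…
Then the exponent is δ²μ/(2 + δ) = (164 − μ)² / (μ·(2 + δ)) = 20.309082.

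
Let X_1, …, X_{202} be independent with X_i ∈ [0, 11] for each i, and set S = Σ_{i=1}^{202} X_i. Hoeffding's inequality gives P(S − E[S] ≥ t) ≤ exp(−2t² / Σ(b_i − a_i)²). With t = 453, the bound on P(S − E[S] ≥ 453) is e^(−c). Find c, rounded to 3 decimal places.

16.792

Σ(b_i − a_i)² = 202·(11)² = 24442.
c = 2t²/24442 = 2·453²/24442 = 16.7915.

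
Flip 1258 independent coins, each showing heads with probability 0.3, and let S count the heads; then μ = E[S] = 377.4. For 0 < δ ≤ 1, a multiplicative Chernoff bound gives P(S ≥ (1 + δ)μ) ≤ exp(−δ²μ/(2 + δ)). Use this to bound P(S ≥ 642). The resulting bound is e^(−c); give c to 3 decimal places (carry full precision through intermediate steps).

68.681

Write 642 = (1 + δ)μ, so δ = 642/377.4 − 1 = 0.7011129…
Then the exponent is δ²μ/(2 + δ) = (642 − μ)² / (μ·(2 + δ)) = 68.680753.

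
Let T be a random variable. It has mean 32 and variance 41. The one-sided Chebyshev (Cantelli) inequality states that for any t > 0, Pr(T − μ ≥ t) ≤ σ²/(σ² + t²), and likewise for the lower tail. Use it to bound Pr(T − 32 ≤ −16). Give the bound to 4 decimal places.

Here σ² = 41 and t = 16, so σ² + t² = 297.
Cantelli's bound: 41/297 = 0.1380.

0.1380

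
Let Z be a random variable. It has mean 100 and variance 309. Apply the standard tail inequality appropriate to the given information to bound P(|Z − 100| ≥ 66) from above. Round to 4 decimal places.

Mean and variance are known, so Chebyshev's inequality applies.
Chebyshev: P(|Z − μ| ≥ t) ≤ Var(Z)/t².
Bound = 309 / 4356 = 0.0709.

0.0709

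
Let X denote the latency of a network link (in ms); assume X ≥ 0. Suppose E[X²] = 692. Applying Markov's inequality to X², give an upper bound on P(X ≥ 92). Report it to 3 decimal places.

Since X ≥ 0, the event {X ≥ 92} is the same as {X² ≥ 8464}.
Markov's inequality applied to X² gives P(X² ≥ 8464) ≤ E[X²]/8464 = 692/8464 = 0.0818.

0.082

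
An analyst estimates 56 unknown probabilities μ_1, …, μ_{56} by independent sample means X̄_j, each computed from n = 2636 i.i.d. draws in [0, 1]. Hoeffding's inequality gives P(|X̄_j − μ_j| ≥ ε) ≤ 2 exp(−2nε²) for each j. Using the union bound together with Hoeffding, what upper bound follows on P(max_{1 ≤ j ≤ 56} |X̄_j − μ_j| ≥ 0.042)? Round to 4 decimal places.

Per-experiment Hoeffding bound: 2·exp(−2·2636·0.042²) = 2·exp(−9.29981) = 0.00018288.
Union bound over 56 events: 56·0.00018288 = 0.01024.

0.0102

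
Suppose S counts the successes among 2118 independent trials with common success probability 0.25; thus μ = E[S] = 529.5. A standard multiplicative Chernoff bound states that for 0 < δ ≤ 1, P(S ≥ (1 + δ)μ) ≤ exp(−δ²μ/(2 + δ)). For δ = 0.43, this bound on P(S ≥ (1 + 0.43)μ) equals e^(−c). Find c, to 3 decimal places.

c = δ²μ/(2 + δ) = 0.43²·529.5/(2 + 0.43) = 40.2899.

40.290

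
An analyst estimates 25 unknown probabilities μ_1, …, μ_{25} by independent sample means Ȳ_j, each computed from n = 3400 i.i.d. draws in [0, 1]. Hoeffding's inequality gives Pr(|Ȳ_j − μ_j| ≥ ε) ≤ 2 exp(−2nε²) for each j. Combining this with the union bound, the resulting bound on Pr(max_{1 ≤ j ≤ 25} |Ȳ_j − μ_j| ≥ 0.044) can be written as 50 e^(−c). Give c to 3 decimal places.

13.165

Union bound over the 25 events: Pr(max_{1 ≤ j ≤ 25} |Ȳ_j − μ_j| ≥ 0.044) ≤ 25·2·exp(−2nε²) = 50 exp(−2·3400·0.044²).
So c = 2·3400·0.044² = 13.1648.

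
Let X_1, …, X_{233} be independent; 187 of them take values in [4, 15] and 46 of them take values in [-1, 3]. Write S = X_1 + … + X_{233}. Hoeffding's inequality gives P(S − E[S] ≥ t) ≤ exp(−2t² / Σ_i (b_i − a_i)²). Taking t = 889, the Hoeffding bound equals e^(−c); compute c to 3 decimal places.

67.656

Σ(b_i − a_i)² = 187·11² + 46·4² = 23363.
c = 2t² / 23363 = 2·889² / 23363 = 67.6558.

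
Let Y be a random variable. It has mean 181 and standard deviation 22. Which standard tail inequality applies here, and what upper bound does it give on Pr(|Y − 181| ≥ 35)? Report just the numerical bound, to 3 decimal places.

0.395

Mean and variance are known, so Chebyshev's inequality applies.
Chebyshev: Pr(|Y − μ| ≥ t) ≤ Var(Y)/t².
Var(Y) = σ² = 22² = 484.
Bound = 484 / 1225 = 0.3951.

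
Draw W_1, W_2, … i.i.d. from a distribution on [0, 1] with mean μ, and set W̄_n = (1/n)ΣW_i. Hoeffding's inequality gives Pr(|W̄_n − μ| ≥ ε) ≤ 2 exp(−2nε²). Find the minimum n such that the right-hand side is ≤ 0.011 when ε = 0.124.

Require 2·exp(−2nε²) ≤ 0.011, i.e. 2nε² ≥ ln(2/0.011) = 5.203007.
So n ≥ 5.203007 / (2·0.124²) = 169.192.
The smallest integer n is 170.

170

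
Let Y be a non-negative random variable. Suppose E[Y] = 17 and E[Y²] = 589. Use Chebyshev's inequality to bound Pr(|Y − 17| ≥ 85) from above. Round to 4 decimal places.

Var(Y) = E[Y²] − (E[Y])² = 589 − 289 = 300.
Chebyshev's inequality: Pr(|Y − μ| ≥ t) ≤ Var(Y)/t² = 300/7225 = 0.0415.

0.0415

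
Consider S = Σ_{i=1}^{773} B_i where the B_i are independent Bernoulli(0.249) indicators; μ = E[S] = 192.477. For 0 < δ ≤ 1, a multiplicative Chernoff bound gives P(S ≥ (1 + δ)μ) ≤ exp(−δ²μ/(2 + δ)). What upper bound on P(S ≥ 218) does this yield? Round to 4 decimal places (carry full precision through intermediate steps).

0.2045

Write 218 = (1 + δ)μ, so δ = 218/192.477 − 1 = 0.1326029…
Then the exponent is δ²μ/(2 + δ) = (218 − μ)² / (μ·(2 + δ)) = 1.586992.
Bound = exp(−1.586992) = 0.20454.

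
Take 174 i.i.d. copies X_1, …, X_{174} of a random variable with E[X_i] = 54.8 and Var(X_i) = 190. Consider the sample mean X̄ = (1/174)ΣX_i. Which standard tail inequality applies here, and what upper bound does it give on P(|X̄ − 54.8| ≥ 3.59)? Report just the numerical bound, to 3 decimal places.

With mean and variance of each term known, Chebyshev's inequality bounds the deviation of the sum (or sample mean).
Var(X̄) = Var(X_i)/n = 190/174 = 1.092.
Chebyshev: P(|X̄ − 54.8| ≥ 3.59) ≤ Var(X̄)/(3.59)² = 190/(174·3.59²) = 0.0847.

0.085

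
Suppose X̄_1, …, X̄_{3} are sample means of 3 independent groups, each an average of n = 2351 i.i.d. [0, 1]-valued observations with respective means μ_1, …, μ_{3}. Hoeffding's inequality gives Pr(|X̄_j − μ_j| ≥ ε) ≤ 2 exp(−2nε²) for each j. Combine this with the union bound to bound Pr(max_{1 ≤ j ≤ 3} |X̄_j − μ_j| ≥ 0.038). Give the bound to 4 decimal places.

0.0068

Per-experiment Hoeffding bound: 2·exp(−2·2351·0.038²) = 2·exp(−6.78969) = 0.0022506.
Union bound over 3 events: 3·0.0022506 = 0.00675.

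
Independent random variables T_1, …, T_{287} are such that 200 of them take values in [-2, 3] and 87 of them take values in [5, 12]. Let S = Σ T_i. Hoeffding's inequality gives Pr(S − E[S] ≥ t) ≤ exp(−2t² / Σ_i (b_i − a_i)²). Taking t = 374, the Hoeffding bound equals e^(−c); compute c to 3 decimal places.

30.201

Σ(b_i − a_i)² = 200·5² + 87·7² = 9263.
c = 2t² / 9263 = 2·374² / 9263 = 30.2010.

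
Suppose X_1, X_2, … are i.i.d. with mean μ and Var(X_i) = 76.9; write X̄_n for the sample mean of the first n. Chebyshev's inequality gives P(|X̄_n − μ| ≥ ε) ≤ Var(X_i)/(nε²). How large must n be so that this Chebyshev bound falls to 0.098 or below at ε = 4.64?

37

Require 76.9/(n·4.64²) ≤ 0.098, i.e. n ≥ 76.9/(0.098·4.64²) = 36.447.
The smallest integer n is 37.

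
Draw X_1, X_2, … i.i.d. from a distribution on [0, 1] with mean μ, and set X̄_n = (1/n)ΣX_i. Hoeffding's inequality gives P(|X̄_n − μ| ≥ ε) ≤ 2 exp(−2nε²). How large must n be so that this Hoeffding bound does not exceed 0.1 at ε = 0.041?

892

Require 2·exp(−2nε²) ≤ 0.1, i.e. 2nε² ≥ ln(2/0.1) = 2.995732.
So n ≥ 2.995732 / (2·0.041²) = 891.057.
The smallest integer n is 892.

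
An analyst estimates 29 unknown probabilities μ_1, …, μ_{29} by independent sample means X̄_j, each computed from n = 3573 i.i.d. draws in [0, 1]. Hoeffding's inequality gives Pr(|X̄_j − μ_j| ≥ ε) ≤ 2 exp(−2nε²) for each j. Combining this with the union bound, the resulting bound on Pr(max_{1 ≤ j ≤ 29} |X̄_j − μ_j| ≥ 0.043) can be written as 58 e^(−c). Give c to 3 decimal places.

13.213

Union bound over the 29 events: Pr(max_{1 ≤ j ≤ 29} |X̄_j − μ_j| ≥ 0.043) ≤ 29·2·exp(−2nε²) = 58 exp(−2·3573·0.043²).
So c = 2·3573·0.043² = 13.2130.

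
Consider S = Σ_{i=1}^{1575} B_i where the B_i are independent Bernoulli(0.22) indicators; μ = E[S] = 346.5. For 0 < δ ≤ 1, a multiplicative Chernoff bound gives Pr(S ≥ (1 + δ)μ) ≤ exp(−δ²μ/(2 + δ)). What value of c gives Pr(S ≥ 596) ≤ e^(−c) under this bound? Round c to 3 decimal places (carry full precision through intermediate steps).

66.048

Write 596 = (1 + δ)μ, so δ = 596/346.5 − 1 = 0.7200577…
Then the exponent is δ²μ/(2 + δ) = (596 − μ)² / (μ·(2 + δ)) = 66.048011.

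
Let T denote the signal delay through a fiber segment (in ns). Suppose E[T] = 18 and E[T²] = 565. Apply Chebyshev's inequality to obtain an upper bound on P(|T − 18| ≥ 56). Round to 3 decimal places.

Var(T) = E[T²] − (E[T])² = 565 − 324 = 241.
Chebyshev's inequality: P(|T − μ| ≥ t) ≤ Var(T)/t² = 241/3136 = 0.0768.

0.077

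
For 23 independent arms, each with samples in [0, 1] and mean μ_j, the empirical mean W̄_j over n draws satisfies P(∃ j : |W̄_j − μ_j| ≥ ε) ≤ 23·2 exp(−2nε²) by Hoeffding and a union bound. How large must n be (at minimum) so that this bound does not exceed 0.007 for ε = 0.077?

Need 2·23·exp(−2nε²) ≤ 0.007, i.e. exp(−2nε²) ≤ 0.007/46.
So 2nε² ≥ ln(46/0.007) = 8.790487.
Hence n ≥ 8.790487/(2·0.077²) = 741.313.
The smallest integer n is 742.

742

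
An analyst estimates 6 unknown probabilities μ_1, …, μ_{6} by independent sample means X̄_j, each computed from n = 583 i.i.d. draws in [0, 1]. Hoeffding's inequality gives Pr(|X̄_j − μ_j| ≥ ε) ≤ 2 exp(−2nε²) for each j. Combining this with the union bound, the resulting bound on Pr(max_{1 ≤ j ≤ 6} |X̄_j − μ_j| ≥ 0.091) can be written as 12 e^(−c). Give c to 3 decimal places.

Union bound over the 6 events: Pr(max_{1 ≤ j ≤ 6} |X̄_j − μ_j| ≥ 0.091) ≤ 6·2·exp(−2nε²) = 12 exp(−2·583·0.091²).
So c = 2·583·0.091² = 9.6556.

9.656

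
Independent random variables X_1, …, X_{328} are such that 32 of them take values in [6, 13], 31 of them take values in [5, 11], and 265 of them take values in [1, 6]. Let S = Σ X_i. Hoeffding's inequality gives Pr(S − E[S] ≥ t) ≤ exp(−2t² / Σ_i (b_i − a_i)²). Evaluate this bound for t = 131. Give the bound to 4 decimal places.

0.0250

Σ(b_i − a_i)² = 32·7² + 31·6² + 265·5² = 9309.
Exponent = 2·131² / 9309 = 3.68697.
Bound = exp(−3.68697) = 0.02505.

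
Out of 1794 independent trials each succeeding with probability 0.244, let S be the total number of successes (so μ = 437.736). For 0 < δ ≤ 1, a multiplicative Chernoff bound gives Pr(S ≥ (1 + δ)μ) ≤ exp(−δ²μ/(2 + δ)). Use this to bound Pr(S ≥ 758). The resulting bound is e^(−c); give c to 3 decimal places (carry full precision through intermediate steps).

Write 758 = (1 + δ)μ, so δ = 758/437.736 − 1 = 0.7316373…
Then the exponent is δ²μ/(2 + δ) = (758 − μ)² / (μ·(2 + δ)) = 85.778993.

85.779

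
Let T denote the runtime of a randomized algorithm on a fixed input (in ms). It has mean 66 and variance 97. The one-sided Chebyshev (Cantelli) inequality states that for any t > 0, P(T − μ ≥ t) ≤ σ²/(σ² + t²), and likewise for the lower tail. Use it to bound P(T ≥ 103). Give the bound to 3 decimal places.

0.066

Here σ² = 97 and t = 37, so σ² + t² = 1466.
Cantelli's bound: 97/1466 = 0.0662.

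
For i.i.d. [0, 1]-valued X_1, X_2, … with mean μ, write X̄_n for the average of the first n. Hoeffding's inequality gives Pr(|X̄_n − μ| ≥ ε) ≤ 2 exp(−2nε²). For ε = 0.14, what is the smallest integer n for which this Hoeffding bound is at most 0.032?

Require 2·exp(−2nε²) ≤ 0.032, i.e. 2nε² ≥ ln(2/0.032) = 4.135167.
So n ≥ 4.135167 / (2·0.14²) = 105.489.
The smallest integer n is 106.

106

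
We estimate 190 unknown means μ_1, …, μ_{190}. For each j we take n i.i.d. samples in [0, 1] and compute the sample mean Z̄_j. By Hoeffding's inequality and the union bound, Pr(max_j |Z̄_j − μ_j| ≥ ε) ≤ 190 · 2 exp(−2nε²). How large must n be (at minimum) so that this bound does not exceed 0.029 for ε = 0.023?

8961

Need 2·190·exp(−2nε²) ≤ 0.029, i.e. exp(−2nε²) ≤ 0.029/380.
So 2nε² ≥ ln(380/0.029) = 9.480631.
Hence n ≥ 9.480631/(2·0.023²) = 8960.899.
The smallest integer n is 8961.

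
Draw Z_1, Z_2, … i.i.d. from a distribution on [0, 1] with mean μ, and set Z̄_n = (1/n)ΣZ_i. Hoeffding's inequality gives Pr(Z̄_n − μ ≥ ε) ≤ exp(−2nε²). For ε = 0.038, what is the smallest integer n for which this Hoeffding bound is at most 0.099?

801

Require exp(−2nε²) ≤ 0.099, i.e. 2nε² ≥ ln(1/0.099) = 2.312635.
So n ≥ 2.312635 / (2·0.038²) = 800.774.
The smallest integer n is 801.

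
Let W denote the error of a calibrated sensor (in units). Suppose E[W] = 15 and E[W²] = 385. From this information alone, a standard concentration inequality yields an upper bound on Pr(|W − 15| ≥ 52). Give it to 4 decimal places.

0.0592

The first two moments determine the variance, so Chebyshev's inequality is the sharpest standard bound available.
Var(W) = E[W²] − (E[W])² = 385 − 225 = 160.
Chebyshev's inequality: Pr(|W − μ| ≥ t) ≤ Var(W)/t² = 160/2704 = 0.0592.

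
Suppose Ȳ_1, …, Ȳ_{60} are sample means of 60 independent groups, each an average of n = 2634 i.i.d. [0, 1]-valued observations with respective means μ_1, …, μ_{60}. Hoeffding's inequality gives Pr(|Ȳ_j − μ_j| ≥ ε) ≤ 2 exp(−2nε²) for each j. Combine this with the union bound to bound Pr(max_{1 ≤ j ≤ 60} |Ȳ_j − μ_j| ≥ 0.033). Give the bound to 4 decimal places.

Per-experiment Hoeffding bound: 2·exp(−2·2634·0.033²) = 2·exp(−5.73685) = 0.0064498.
Union bound over 60 events: 60·0.0064498 = 0.38699.

0.3870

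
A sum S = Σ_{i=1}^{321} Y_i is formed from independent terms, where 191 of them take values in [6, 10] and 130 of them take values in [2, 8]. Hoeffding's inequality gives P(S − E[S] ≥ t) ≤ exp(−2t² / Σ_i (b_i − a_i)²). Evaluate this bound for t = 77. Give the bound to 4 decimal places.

Σ(b_i − a_i)² = 191·4² + 130·6² = 7736.
Exponent = 2·77² / 7736 = 1.53283.
Bound = exp(−1.53283) = 0.21592.

0.2159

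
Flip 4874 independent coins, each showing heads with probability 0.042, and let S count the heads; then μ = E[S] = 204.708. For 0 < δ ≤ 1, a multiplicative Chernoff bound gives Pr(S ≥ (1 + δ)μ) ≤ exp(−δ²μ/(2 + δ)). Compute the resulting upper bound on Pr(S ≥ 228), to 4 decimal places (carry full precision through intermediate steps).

Write 228 = (1 + δ)μ, so δ = 228/204.708 − 1 = 0.1137816…
Then the exponent is δ²μ/(2 + δ) = (228 − μ)² / (μ·(2 + δ)) = 1.253772.
Bound = exp(−1.253772) = 0.28543.

0.2854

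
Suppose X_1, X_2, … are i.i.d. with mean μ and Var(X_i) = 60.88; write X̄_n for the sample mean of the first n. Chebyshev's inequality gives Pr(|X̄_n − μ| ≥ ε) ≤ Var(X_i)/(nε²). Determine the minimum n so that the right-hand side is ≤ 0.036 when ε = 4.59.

Require 60.88/(n·4.59²) ≤ 0.036, i.e. n ≥ 60.88/(0.036·4.59²) = 80.269.
The smallest integer n is 81.

81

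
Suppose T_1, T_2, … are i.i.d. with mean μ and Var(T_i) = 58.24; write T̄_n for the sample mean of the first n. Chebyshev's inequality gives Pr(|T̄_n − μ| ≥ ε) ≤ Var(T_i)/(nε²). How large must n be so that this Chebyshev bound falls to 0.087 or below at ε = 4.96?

28

Require 58.24/(n·4.96²) ≤ 0.087, i.e. n ≥ 58.24/(0.087·4.96²) = 27.211.
The smallest integer n is 28.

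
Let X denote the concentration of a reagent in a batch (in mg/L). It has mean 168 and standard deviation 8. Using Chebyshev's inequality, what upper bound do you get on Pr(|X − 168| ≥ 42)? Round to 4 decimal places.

Chebyshev: Pr(|X − μ| ≥ t) ≤ Var(X)/t².
Var(X) = σ² = 8² = 64.
Bound = 64 / 1764 = 0.0363.

0.0363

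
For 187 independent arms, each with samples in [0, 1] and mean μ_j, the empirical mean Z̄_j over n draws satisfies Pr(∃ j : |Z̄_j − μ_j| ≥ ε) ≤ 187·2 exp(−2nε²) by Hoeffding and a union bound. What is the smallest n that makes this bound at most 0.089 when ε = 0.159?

Need 2·187·exp(−2nε²) ≤ 0.089, i.e. exp(−2nε²) ≤ 0.089/374.
So 2nε² ≥ ln(374/0.089) = 8.343375.
Hence n ≥ 8.343375/(2·0.159²) = 165.013.
The smallest integer n is 166.

166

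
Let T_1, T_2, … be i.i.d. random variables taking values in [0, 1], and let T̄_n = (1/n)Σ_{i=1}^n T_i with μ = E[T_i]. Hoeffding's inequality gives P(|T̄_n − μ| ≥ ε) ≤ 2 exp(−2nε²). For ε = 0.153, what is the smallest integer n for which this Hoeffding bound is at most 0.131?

Require 2·exp(−2nε²) ≤ 0.131, i.e. 2nε² ≥ ln(2/0.131) = 2.725705.
So n ≥ 2.725705 / (2·0.153²) = 58.219.
The smallest integer n is 59.

59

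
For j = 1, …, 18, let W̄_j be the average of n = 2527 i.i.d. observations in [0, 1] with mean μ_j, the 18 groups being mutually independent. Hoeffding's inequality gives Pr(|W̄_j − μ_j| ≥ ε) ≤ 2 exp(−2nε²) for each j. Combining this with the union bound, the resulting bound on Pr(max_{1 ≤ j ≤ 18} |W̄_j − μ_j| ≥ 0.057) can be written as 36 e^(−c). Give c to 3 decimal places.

Union bound over the 18 events: Pr(max_{1 ≤ j ≤ 18} |W̄_j − μ_j| ≥ 0.057) ≤ 18·2·exp(−2nε²) = 36 exp(−2·2527·0.057²).
So c = 2·2527·0.057² = 16.4204.

16.420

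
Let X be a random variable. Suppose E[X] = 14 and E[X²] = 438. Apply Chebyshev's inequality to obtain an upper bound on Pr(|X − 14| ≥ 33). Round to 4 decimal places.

0.2222

Var(X) = E[X²] − (E[X])² = 438 − 196 = 242.
Chebyshev's inequality: Pr(|X − μ| ≥ t) ≤ Var(X)/t² = 242/1089 = 0.2222.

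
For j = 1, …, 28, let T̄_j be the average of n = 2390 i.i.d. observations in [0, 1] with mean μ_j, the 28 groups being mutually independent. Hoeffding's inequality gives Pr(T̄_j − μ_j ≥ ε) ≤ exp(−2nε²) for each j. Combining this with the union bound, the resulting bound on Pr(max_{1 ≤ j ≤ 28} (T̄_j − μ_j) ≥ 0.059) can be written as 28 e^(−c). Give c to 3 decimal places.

16.639

Union bound over the 28 events: Pr(max_{1 ≤ j ≤ 28} (T̄_j − μ_j) ≥ 0.059) ≤ 28·exp(−2nε²) = 28 exp(−2·2390·0.059²).
So c = 2·2390·0.059² = 16.6392.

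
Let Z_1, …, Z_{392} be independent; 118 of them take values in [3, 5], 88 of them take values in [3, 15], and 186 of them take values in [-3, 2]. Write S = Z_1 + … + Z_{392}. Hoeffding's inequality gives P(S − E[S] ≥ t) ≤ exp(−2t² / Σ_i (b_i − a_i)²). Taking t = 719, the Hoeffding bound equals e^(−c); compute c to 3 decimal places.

Σ(b_i − a_i)² = 118·2² + 88·12² + 186·5² = 17794.
c = 2t² / 17794 = 2·719² / 17794 = 58.1051.

58.105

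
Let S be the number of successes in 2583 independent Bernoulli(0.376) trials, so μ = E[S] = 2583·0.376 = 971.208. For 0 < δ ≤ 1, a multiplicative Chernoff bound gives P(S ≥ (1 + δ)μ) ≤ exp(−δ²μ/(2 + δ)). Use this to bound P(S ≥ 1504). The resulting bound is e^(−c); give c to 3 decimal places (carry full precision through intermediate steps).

114.684

Write 1504 = (1 + δ)μ, so δ = 1504/971.208 − 1 = 0.5485869…
Then the exponent is δ²μ/(2 + δ) = (1504 − μ)² / (μ·(2 + δ)) = 114.684227.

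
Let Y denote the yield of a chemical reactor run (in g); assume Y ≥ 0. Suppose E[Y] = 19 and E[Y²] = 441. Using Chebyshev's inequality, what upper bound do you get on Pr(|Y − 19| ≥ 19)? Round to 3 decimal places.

Var(Y) = E[Y²] − (E[Y])² = 441 − 361 = 80.
Chebyshev's inequality: Pr(|Y − μ| ≥ t) ≤ Var(Y)/t² = 80/361 = 0.2216.

0.222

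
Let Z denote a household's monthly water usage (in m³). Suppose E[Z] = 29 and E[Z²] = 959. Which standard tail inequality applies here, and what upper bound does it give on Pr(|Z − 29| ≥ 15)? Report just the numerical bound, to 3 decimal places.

0.524

The first two moments determine the variance, so Chebyshev's inequality is the sharpest standard bound available.
Var(Z) = E[Z²] − (E[Z])² = 959 − 841 = 118.
Chebyshev's inequality: Pr(|Z − μ| ≥ t) ≤ Var(Z)/t² = 118/225 = 0.5244.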